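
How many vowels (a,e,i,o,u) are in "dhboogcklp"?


Input: dhboogcklp
Checking each character:
  'd' at position 0: consonant
  'h' at position 1: consonant
  'b' at position 2: consonant
  'o' at position 3: vowel (running total: 1)
  'o' at position 4: vowel (running total: 2)
  'g' at position 5: consonant
  'c' at position 6: consonant
  'k' at position 7: consonant
  'l' at position 8: consonant
  'p' at position 9: consonant
Total vowels: 2

2


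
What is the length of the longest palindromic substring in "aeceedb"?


Input: "aeceedb"
Checking substrings for palindromes:
  [1:4] "ece" (len 3) => palindrome
  [3:5] "ee" (len 2) => palindrome
Longest palindromic substring: "ece" with length 3

3


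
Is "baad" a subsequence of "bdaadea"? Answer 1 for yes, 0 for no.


Check if "baad" is a subsequence of "bdaadea"
Greedy scan:
  Position 0 ('b'): matches sub[0] = 'b'
  Position 1 ('d'): no match needed
  Position 2 ('a'): matches sub[1] = 'a'
  Position 3 ('a'): matches sub[2] = 'a'
  Position 4 ('d'): matches sub[3] = 'd'
  Position 5 ('e'): no match needed
  Position 6 ('a'): no match needed
All 4 characters matched => is a subsequence

1


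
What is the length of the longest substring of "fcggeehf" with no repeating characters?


Input: "fcggeehf"
Sliding window (track last position of each char):
  Position 0 ('f'): window [0,0] length 1 -- new best
  Position 1 ('c'): window [0,1] length 2 -- new best
  Position 2 ('g'): window [0,2] length 3 -- new best
  Position 3 ('g'): repeat (last at 2), move window start to 3
  Position 3 ('g'): window [3,3] length 1
  Position 4 ('e'): window [3,4] length 2
  Position 5 ('e'): repeat (last at 4), move window start to 5
  Position 5 ('e'): window [5,5] length 1
  Position 6 ('h'): window [5,6] length 2
  Position 7 ('f'): window [5,7] length 3
Longest substring with no repeats: "fcg" with length 3

3


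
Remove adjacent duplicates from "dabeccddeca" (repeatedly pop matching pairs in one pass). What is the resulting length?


Input: dabeccddeca
Stack-based adjacent duplicate removal:
  Read 'd': push. Stack: d
  Read 'a': push. Stack: da
  Read 'b': push. Stack: dab
  Read 'e': push. Stack: dabe
  Read 'c': push. Stack: dabec
  Read 'c': matches stack top 'c' => pop. Stack: dabe
  Read 'd': push. Stack: dabed
  Read 'd': matches stack top 'd' => pop. Stack: dabe
  Read 'e': matches stack top 'e' => pop. Stack: dab
  Read 'c': push. Stack: dabc
  Read 'a': push. Stack: dabca
Final stack: "dabca" (length 5)

5


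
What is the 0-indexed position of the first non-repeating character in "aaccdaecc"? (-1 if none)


Input: aaccdaecc
Character frequencies:
  'a': 3
  'c': 4
  'd': 1
  'e': 1
Scanning left to right for freq == 1:
  Position 0 ('a'): freq=3, skip
  Position 1 ('a'): freq=3, skip
  Position 2 ('c'): freq=4, skip
  Position 3 ('c'): freq=4, skip
  Position 4 ('d'): unique! => answer = 4

4


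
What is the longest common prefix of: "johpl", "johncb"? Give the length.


Words: johpl, johncb
  Position 0: all 'j' => match
  Position 1: all 'o' => match
  Position 2: all 'h' => match
  Position 3: ('p', 'n') => mismatch, stop
LCP = "joh" (length 3)

3


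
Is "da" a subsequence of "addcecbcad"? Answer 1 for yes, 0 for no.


Check if "da" is a subsequence of "addcecbcad"
Greedy scan:
  Position 0 ('a'): no match needed
  Position 1 ('d'): matches sub[0] = 'd'
  Position 2 ('d'): no match needed
  Position 3 ('c'): no match needed
  Position 4 ('e'): no match needed
  Position 5 ('c'): no match needed
  Position 6 ('b'): no match needed
  Position 7 ('c'): no match needed
  Position 8 ('a'): matches sub[1] = 'a'
  Position 9 ('d'): no match needed
All 2 characters matched => is a subsequence

1


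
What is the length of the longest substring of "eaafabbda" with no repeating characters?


Input: "eaafabbda"
Sliding window (track last position of each char):
  Position 0 ('e'): window [0,0] length 1 -- new best
  Position 1 ('a'): window [0,1] length 2 -- new best
  Position 2 ('a'): repeat (last at 1), move window start to 2
  Position 2 ('a'): window [2,2] length 1
  Position 3 ('f'): window [2,3] length 2
  Position 4 ('a'): repeat (last at 2), move window start to 3
  Position 4 ('a'): window [3,4] length 2
  Position 5 ('b'): window [3,5] length 3 -- new best
  Position 6 ('b'): repeat (last at 5), move window start to 6
  Position 6 ('b'): window [6,6] length 1
  Position 7 ('d'): window [6,7] length 2
  Position 8 ('a'): window [6,8] length 3
Longest substring with no repeats: "fab" with length 3

3


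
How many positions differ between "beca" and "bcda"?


Comparing "beca" and "bcda" position by position:
  Position 0: 'b' vs 'b' => same
  Position 1: 'e' vs 'c' => DIFFER
  Position 2: 'c' vs 'd' => DIFFER
  Position 3: 'a' vs 'a' => same
Positions that differ: 2

2


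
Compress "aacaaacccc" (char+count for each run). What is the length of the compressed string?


Input: aacaaacccc
Runs:
  'a' x 2 => "a2"
  'c' x 1 => "c1"
  'a' x 3 => "a3"
  'c' x 4 => "c4"
Compressed: "a2c1a3c4"
Compressed length: 8

8


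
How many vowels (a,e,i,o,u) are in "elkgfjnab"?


Input: elkgfjnab
Checking each character:
  'e' at position 0: vowel (running total: 1)
  'l' at position 1: consonant
  'k' at position 2: consonant
  'g' at position 3: consonant
  'f' at position 4: consonant
  'j' at position 5: consonant
  'n' at position 6: consonant
  'a' at position 7: vowel (running total: 2)
  'b' at position 8: consonant
Total vowels: 2

2


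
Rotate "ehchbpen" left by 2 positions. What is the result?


Input: "ehchbpen", rotate left by 2
First 2 characters: "eh"
Remaining characters: "chbpen"
Concatenate remaining + first: "chbpen" + "eh" = "chbpeneh"

chbpeneh


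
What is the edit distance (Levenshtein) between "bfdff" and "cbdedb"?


Computing edit distance: "bfdff" -> "cbdedb"
DP table:
           c    b    d    e    d    b
      0    1    2    3    4    5    6
  b   1    1    1    2    3    4    5
  f   2    2    2    2    3    4    5
  d   3    3    3    2    3    3    4
  f   4    4    4    3    3    4    4
  f   5    5    5    4    4    4    5
Edit distance = dp[5][6] = 5

5


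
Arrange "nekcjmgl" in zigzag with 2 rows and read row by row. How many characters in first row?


Zigzag "nekcjmgl" into 2 rows:
Placing characters:
  'n' => row 0
  'e' => row 1
  'k' => row 0
  'c' => row 1
  'j' => row 0
  'm' => row 1
  'g' => row 0
  'l' => row 1
Rows:
  Row 0: "nkjg"
  Row 1: "ecml"
First row length: 4

4


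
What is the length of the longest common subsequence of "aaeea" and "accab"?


LCS of "aaeea" and "accab"
DP table:
           a    c    c    a    b
      0    0    0    0    0    0
  a   0    1    1    1    1    1
  a   0    1    1    1    2    2
  e   0    1    1    1    2    2
  e   0    1    1    1    2    2
  a   0    1    1    1    2    2
LCS length = dp[5][5] = 2

2


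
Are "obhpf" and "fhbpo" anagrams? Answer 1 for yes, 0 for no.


Strings: "obhpf", "fhbpo"
Sorted first:  bfhop
Sorted second: bfhop
Sorted forms match => anagrams

1


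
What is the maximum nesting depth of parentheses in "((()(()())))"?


Input: "((()(()())))"
Tracking depth:
  Position 0 '(': depth becomes 1
  Position 1 '(': depth becomes 2
  Position 2 '(': depth becomes 3
  Position 3 ')': depth becomes 2
  Position 4 '(': depth becomes 3
  Position 5 '(': depth becomes 4
  Position 6 ')': depth becomes 3
  Position 7 '(': depth becomes 4
  Position 8 ')': depth becomes 3
  Position 9 ')': depth becomes 2
  Position 10 ')': depth becomes 1
  Position 11 ')': depth becomes 0
Maximum depth reached: 4

4


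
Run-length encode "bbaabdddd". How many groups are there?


Input: bbaabdddd
Scanning for consecutive runs:
  Group 1: 'b' x 2 (positions 0-1)
  Group 2: 'a' x 2 (positions 2-3)
  Group 3: 'b' x 1 (positions 4-4)
  Group 4: 'd' x 4 (positions 5-8)
Total groups: 4

4


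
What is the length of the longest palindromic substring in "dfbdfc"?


Input: "dfbdfc"
Checking substrings for palindromes:
  No multi-char palindromic substrings found
Longest palindromic substring: "d" with length 1

1


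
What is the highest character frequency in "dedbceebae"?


Input: dedbceebae
Character counts:
  'a': 1
  'b': 2
  'c': 1
  'd': 2
  'e': 4
Maximum frequency: 4

4


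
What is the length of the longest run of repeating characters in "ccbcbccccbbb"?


Input: "ccbcbccccbbb"
Scanning for longest run:
  Position 1 ('c'): continues run of 'c', length=2
  Position 2 ('b'): new char, reset run to 1
  Position 3 ('c'): new char, reset run to 1
  Position 4 ('b'): new char, reset run to 1
  Position 5 ('c'): new char, reset run to 1
  Position 6 ('c'): continues run of 'c', length=2
  Position 7 ('c'): continues run of 'c', length=3
  Position 8 ('c'): continues run of 'c', length=4
  Position 9 ('b'): new char, reset run to 1
  Position 10 ('b'): continues run of 'b', length=2
  Position 11 ('b'): continues run of 'b', length=3
Longest run: 'c' with length 4

4


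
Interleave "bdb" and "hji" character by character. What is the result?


Interleaving "bdb" and "hji":
  Position 0: 'b' from first, 'h' from second => "bh"
  Position 1: 'd' from first, 'j' from second => "dj"
  Position 2: 'b' from first, 'i' from second => "bi"
Result: bhdjbi

bhdjbi


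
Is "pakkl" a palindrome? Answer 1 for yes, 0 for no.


Input: pakkl
Reversed: lkkap
  Compare pos 0 ('p') with pos 4 ('l'): MISMATCH
  Compare pos 1 ('a') with pos 3 ('k'): MISMATCH
Result: not a palindrome

0


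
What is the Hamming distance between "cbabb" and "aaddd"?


Comparing "cbabb" and "aaddd" position by position:
  Position 0: 'c' vs 'a' => differ
  Position 1: 'b' vs 'a' => differ
  Position 2: 'a' vs 'd' => differ
  Position 3: 'b' vs 'd' => differ
  Position 4: 'b' vs 'd' => differ
Total differences (Hamming distance): 5

5


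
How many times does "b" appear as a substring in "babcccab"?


Searching for "b" in "babcccab"
Scanning each position:
  Position 0: "b" => MATCH
  Position 1: "a" => no
  Position 2: "b" => MATCH
  Position 3: "c" => no
  Position 4: "c" => no
  Position 5: "c" => no
  Position 6: "a" => no
  Position 7: "b" => MATCH
Total occurrences: 3

3


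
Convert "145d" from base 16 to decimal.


Input: "145d" in base 16
Positional expansion:
  Digit '1' (value 1) x 16^3 = 4096
  Digit '4' (value 4) x 16^2 = 1024
  Digit '5' (value 5) x 16^1 = 80
  Digit 'd' (value 13) x 16^0 = 13
Sum = 5213

5213


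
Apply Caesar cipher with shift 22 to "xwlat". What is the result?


Caesar cipher: shift "xwlat" by 22
  'x' (pos 23) + 22 = pos 19 = 't'
  'w' (pos 22) + 22 = pos 18 = 's'
  'l' (pos 11) + 22 = pos 7 = 'h'
  'a' (pos 0) + 22 = pos 22 = 'w'
  't' (pos 19) + 22 = pos 15 = 'p'
Result: tshwp

tshwp


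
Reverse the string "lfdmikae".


Input: lfdmikae
Reading characters right to left:
  Position 7: 'e'
  Position 6: 'a'
  Position 5: 'k'
  Position 4: 'i'
  Position 3: 'm'
  Position 2: 'd'
  Position 1: 'f'
  Position 0: 'l'
Reversed: eakimdfl

eakimdfl


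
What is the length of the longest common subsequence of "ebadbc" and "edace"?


LCS of "ebadbc" and "edace"
DP table:
           e    d    a    c    e
      0    0    0    0    0    0
  e   0    1    1    1    1    1
  b   0    1    1    1    1    1
  a   0    1    1    2    2    2
  d   0    1    2    2    2    2
  b   0    1    2    2    2    2
  c   0    1    2    2    3    3
LCS length = dp[6][5] = 3

3


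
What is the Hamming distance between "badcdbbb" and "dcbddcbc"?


Comparing "badcdbbb" and "dcbddcbc" position by position:
  Position 0: 'b' vs 'd' => differ
  Position 1: 'a' vs 'c' => differ
  Position 2: 'd' vs 'b' => differ
  Position 3: 'c' vs 'd' => differ
  Position 4: 'd' vs 'd' => same
  Position 5: 'b' vs 'c' => differ
  Position 6: 'b' vs 'b' => same
  Position 7: 'b' vs 'c' => differ
Total differences (Hamming distance): 6

6


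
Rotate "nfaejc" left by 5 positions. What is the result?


Input: "nfaejc", rotate left by 5
First 5 characters: "nfaej"
Remaining characters: "c"
Concatenate remaining + first: "c" + "nfaej" = "cnfaej"

cnfaej


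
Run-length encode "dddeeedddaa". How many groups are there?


Input: dddeeedddaa
Scanning for consecutive runs:
  Group 1: 'd' x 3 (positions 0-2)
  Group 2: 'e' x 3 (positions 3-5)
  Group 3: 'd' x 3 (positions 6-8)
  Group 4: 'a' x 2 (positions 9-10)
Total groups: 4

4


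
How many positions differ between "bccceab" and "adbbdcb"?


Comparing "bccceab" and "adbbdcb" position by position:
  Position 0: 'b' vs 'a' => DIFFER
  Position 1: 'c' vs 'd' => DIFFER
  Position 2: 'c' vs 'b' => DIFFER
  Position 3: 'c' vs 'b' => DIFFER
  Position 4: 'e' vs 'd' => DIFFER
  Position 5: 'a' vs 'c' => DIFFER
  Position 6: 'b' vs 'b' => same
Positions that differ: 6

6


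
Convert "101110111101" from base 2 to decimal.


Input: "101110111101" in base 2
Positional expansion:
  Digit '1' (value 1) x 2^11 = 2048
  Digit '0' (value 0) x 2^10 = 0
  Digit '1' (value 1) x 2^9 = 512
  Digit '1' (value 1) x 2^8 = 256
  Digit '1' (value 1) x 2^7 = 128
  Digit '0' (value 0) x 2^6 = 0
  Digit '1' (value 1) x 2^5 = 32
  Digit '1' (value 1) x 2^4 = 16
  Digit '1' (value 1) x 2^3 = 8
  Digit '1' (value 1) x 2^2 = 4
  Digit '0' (value 0) x 2^1 = 0
  Digit '1' (value 1) x 2^0 = 1
Sum = 3005

3005


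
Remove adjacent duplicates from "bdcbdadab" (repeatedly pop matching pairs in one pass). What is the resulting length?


Input: bdcbdadab
Stack-based adjacent duplicate removal:
  Read 'b': push. Stack: b
  Read 'd': push. Stack: bd
  Read 'c': push. Stack: bdc
  Read 'b': push. Stack: bdcb
  Read 'd': push. Stack: bdcbd
  Read 'a': push. Stack: bdcbda
  Read 'd': push. Stack: bdcbdad
  Read 'a': push. Stack: bdcbdada
  Read 'b': push. Stack: bdcbdadab
Final stack: "bdcbdadab" (length 9)

9


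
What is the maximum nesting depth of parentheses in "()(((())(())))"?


Input: "()(((())(())))"
Tracking depth:
  Position 0 '(': depth becomes 1
  Position 1 ')': depth becomes 0
  Position 2 '(': depth becomes 1
  Position 3 '(': depth becomes 2
  Position 4 '(': depth becomes 3
  Position 5 '(': depth becomes 4
  Position 6 ')': depth becomes 3
  Position 7 ')': depth becomes 2
  Position 8 '(': depth becomes 3
  Position 9 '(': depth becomes 4
  Position 10 ')': depth becomes 3
  Position 11 ')': depth becomes 2
  Position 12 ')': depth becomes 1
  Position 13 ')': depth becomes 0
Maximum depth reached: 4

4


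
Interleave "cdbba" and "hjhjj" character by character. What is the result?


Interleaving "cdbba" and "hjhjj":
  Position 0: 'c' from first, 'h' from second => "ch"
  Position 1: 'd' from first, 'j' from second => "dj"
  Position 2: 'b' from first, 'h' from second => "bh"
  Position 3: 'b' from first, 'j' from second => "bj"
  Position 4: 'a' from first, 'j' from second => "aj"
Result: chdjbhbjaj

chdjbhbjaj


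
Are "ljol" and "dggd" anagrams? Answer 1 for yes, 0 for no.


Strings: "ljol", "dggd"
Sorted first:  jllo
Sorted second: ddgg
Differ at position 0: 'j' vs 'd' => not anagrams

0


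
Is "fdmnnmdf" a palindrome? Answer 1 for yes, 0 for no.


Input: fdmnnmdf
Reversed: fdmnnmdf
  Compare pos 0 ('f') with pos 7 ('f'): match
  Compare pos 1 ('d') with pos 6 ('d'): match
  Compare pos 2 ('m') with pos 5 ('m'): match
  Compare pos 3 ('n') with pos 4 ('n'): match
Result: palindrome

1


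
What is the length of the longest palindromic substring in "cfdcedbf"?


Input: "cfdcedbf"
Checking substrings for palindromes:
  No multi-char palindromic substrings found
Longest palindromic substring: "c" with length 1

1


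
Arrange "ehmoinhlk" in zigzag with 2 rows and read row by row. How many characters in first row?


Zigzag "ehmoinhlk" into 2 rows:
Placing characters:
  'e' => row 0
  'h' => row 1
  'm' => row 0
  'o' => row 1
  'i' => row 0
  'n' => row 1
  'h' => row 0
  'l' => row 1
  'k' => row 0
Rows:
  Row 0: "emihk"
  Row 1: "honl"
First row length: 5

5


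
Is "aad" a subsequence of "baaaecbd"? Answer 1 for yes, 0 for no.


Check if "aad" is a subsequence of "baaaecbd"
Greedy scan:
  Position 0 ('b'): no match needed
  Position 1 ('a'): matches sub[0] = 'a'
  Position 2 ('a'): matches sub[1] = 'a'
  Position 3 ('a'): no match needed
  Position 4 ('e'): no match needed
  Position 5 ('c'): no match needed
  Position 6 ('b'): no match needed
  Position 7 ('d'): matches sub[2] = 'd'
All 3 characters matched => is a subsequence

1


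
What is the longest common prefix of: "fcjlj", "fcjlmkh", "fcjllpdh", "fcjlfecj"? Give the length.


Words: fcjlj, fcjlmkh, fcjllpdh, fcjlfecj
  Position 0: all 'f' => match
  Position 1: all 'c' => match
  Position 2: all 'j' => match
  Position 3: all 'l' => match
  Position 4: ('j', 'm', 'l', 'f') => mismatch, stop
LCP = "fcjl" (length 4)

4


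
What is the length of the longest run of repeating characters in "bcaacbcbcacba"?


Input: "bcaacbcbcacba"
Scanning for longest run:
  Position 1 ('c'): new char, reset run to 1
  Position 2 ('a'): new char, reset run to 1
  Position 3 ('a'): continues run of 'a', length=2
  Position 4 ('c'): new char, reset run to 1
  Position 5 ('b'): new char, reset run to 1
  Position 6 ('c'): new char, reset run to 1
  Position 7 ('b'): new char, reset run to 1
  Position 8 ('c'): new char, reset run to 1
  Position 9 ('a'): new char, reset run to 1
  Position 10 ('c'): new char, reset run to 1
  Position 11 ('b'): new char, reset run to 1
  Position 12 ('a'): new char, reset run to 1
Longest run: 'a' with length 2

2


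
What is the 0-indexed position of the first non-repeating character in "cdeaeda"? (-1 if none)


Input: cdeaeda
Character frequencies:
  'a': 2
  'c': 1
  'd': 2
  'e': 2
Scanning left to right for freq == 1:
  Position 0 ('c'): unique! => answer = 0

0


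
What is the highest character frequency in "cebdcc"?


Input: cebdcc
Character counts:
  'b': 1
  'c': 3
  'd': 1
  'e': 1
Maximum frequency: 3

3


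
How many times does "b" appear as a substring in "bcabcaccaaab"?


Searching for "b" in "bcabcaccaaab"
Scanning each position:
  Position 0: "b" => MATCH
  Position 1: "c" => no
  Position 2: "a" => no
  Position 3: "b" => MATCH
  Position 4: "c" => no
  Position 5: "a" => no
  Position 6: "c" => no
  Position 7: "c" => no
  Position 8: "a" => no
  Position 9: "a" => no
  Position 10: "a" => no
  Position 11: "b" => MATCH
Total occurrences: 3

3


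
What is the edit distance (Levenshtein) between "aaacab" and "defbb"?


Computing edit distance: "aaacab" -> "defbb"
DP table:
           d    e    f    b    b
      0    1    2    3    4    5
  a   1    1    2    3    4    5
  a   2    2    2    3    4    5
  a   3    3    3    3    4    5
  c   4    4    4    4    4    5
  a   5    5    5    5    5    5
  b   6    6    6    6    5    5
Edit distance = dp[6][5] = 5

5


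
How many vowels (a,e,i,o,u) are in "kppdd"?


Input: kppdd
Checking each character:
  'k' at position 0: consonant
  'p' at position 1: consonant
  'p' at position 2: consonant
  'd' at position 3: consonant
  'd' at position 4: consonant
Total vowels: 0

0


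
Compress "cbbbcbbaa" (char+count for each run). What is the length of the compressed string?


Input: cbbbcbbaa
Runs:
  'c' x 1 => "c1"
  'b' x 3 => "b3"
  'c' x 1 => "c1"
  'b' x 2 => "b2"
  'a' x 2 => "a2"
Compressed: "c1b3c1b2a2"
Compressed length: 10

10


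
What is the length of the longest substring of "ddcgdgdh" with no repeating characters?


Input: "ddcgdgdh"
Sliding window (track last position of each char):
  Position 0 ('d'): window [0,0] length 1 -- new best
  Position 1 ('d'): repeat (last at 0), move window start to 1
  Position 1 ('d'): window [1,1] length 1
  Position 2 ('c'): window [1,2] length 2 -- new best
  Position 3 ('g'): window [1,3] length 3 -- new best
  Position 4 ('d'): repeat (last at 1), move window start to 2
  Position 4 ('d'): window [2,4] length 3
  Position 5 ('g'): repeat (last at 3), move window start to 4
  Position 5 ('g'): window [4,5] length 2
  Position 6 ('d'): repeat (last at 4), move window start to 5
  Position 6 ('d'): window [5,6] length 2
  Position 7 ('h'): window [5,7] length 3
Longest substring with no repeats: "dcg" with length 3

3


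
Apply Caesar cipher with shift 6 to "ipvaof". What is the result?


Caesar cipher: shift "ipvaof" by 6
  'i' (pos 8) + 6 = pos 14 = 'o'
  'p' (pos 15) + 6 = pos 21 = 'v'
  'v' (pos 21) + 6 = pos 1 = 'b'
  'a' (pos 0) + 6 = pos 6 = 'g'
  'o' (pos 14) + 6 = pos 20 = 'u'
  'f' (pos 5) + 6 = pos 11 = 'l'
Result: ovbgul

ovbgul


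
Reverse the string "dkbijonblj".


Input: dkbijonblj
Reading characters right to left:
  Position 9: 'j'
  Position 8: 'l'
  Position 7: 'b'
  Position 6: 'n'
  Position 5: 'o'
  Position 4: 'j'
  Position 3: 'i'
  Position 2: 'b'
  Position 1: 'k'
  Position 0: 'd'
Reversed: jlbnojibkd

jlbnojibkd


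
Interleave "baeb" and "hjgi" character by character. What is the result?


Interleaving "baeb" and "hjgi":
  Position 0: 'b' from first, 'h' from second => "bh"
  Position 1: 'a' from first, 'j' from second => "aj"
  Position 2: 'e' from first, 'g' from second => "eg"
  Position 3: 'b' from first, 'i' from second => "bi"
Result: bhajegbi

bhajegbi


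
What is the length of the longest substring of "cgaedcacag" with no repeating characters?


Input: "cgaedcacag"
Sliding window (track last position of each char):
  Position 0 ('c'): window [0,0] length 1 -- new best
  Position 1 ('g'): window [0,1] length 2 -- new best
  Position 2 ('a'): window [0,2] length 3 -- new best
  Position 3 ('e'): window [0,3] length 4 -- new best
  Position 4 ('d'): window [0,4] length 5 -- new best
  Position 5 ('c'): repeat (last at 0), move window start to 1
  Position 5 ('c'): window [1,5] length 5
  Position 6 ('a'): repeat (last at 2), move window start to 3
  Position 6 ('a'): window [3,6] length 4
  Position 7 ('c'): repeat (last at 5), move window start to 6
  Position 7 ('c'): window [6,7] length 2
  Position 8 ('a'): repeat (last at 6), move window start to 7
  Position 8 ('a'): window [7,8] length 2
  Position 9 ('g'): window [7,9] length 3
Longest substring with no repeats: "cgaed" with length 5

5


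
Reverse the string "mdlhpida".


Input: mdlhpida
Reading characters right to left:
  Position 7: 'a'
  Position 6: 'd'
  Position 5: 'i'
  Position 4: 'p'
  Position 3: 'h'
  Position 2: 'l'
  Position 1: 'd'
  Position 0: 'm'
Reversed: adiphldm

adiphldm


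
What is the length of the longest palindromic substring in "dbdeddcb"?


Input: "dbdeddcb"
Checking substrings for palindromes:
  [0:3] "dbd" (len 3) => palindrome
  [2:5] "ded" (len 3) => palindrome
  [4:6] "dd" (len 2) => palindrome
Longest palindromic substring: "dbd" with length 3

3


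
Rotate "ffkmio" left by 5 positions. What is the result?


Input: "ffkmio", rotate left by 5
First 5 characters: "ffkmi"
Remaining characters: "o"
Concatenate remaining + first: "o" + "ffkmi" = "offkmi"

offkmi


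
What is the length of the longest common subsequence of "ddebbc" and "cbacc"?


LCS of "ddebbc" and "cbacc"
DP table:
           c    b    a    c    c
      0    0    0    0    0    0
  d   0    0    0    0    0    0
  d   0    0    0    0    0    0
  e   0    0    0    0    0    0
  b   0    0    1    1    1    1
  b   0    0    1    1    1    1
  c   0    1    1    1    2    2
LCS length = dp[6][5] = 2

2


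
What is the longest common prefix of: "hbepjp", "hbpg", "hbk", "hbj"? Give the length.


Words: hbepjp, hbpg, hbk, hbj
  Position 0: all 'h' => match
  Position 1: all 'b' => match
  Position 2: ('e', 'p', 'k', 'j') => mismatch, stop
LCP = "hb" (length 2)

2


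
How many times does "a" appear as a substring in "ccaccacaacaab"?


Searching for "a" in "ccaccacaacaab"
Scanning each position:
  Position 0: "c" => no
  Position 1: "c" => no
  Position 2: "a" => MATCH
  Position 3: "c" => no
  Position 4: "c" => no
  Position 5: "a" => MATCH
  Position 6: "c" => no
  Position 7: "a" => MATCH
  Position 8: "a" => MATCH
  Position 9: "c" => no
  Position 10: "a" => MATCH
  Position 11: "a" => MATCH
  Position 12: "b" => no
Total occurrences: 6

6


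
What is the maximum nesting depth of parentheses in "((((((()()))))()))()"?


Input: "((((((()()))))()))()"
Tracking depth:
  Position 0 '(': depth becomes 1
  Position 1 '(': depth becomes 2
  Position 2 '(': depth becomes 3
  Position 3 '(': depth becomes 4
  Position 4 '(': depth becomes 5
  Position 5 '(': depth becomes 6
  Position 6 '(': depth becomes 7
  Position 7 ')': depth becomes 6
  Position 8 '(': depth becomes 7
  Position 9 ')': depth becomes 6
  Position 10 ')': depth becomes 5
  Position 11 ')': depth becomes 4
  Position 12 ')': depth becomes 3
  Position 13 ')': depth becomes 2
  Position 14 '(': depth becomes 3
  Position 15 ')': depth becomes 2
  Position 16 ')': depth becomes 1
  Position 17 ')': depth becomes 0
  Position 18 '(': depth becomes 1
  Position 19 ')': depth becomes 0
Maximum depth reached: 7

7


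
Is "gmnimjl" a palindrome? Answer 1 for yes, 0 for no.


Input: gmnimjl
Reversed: ljminmg
  Compare pos 0 ('g') with pos 6 ('l'): MISMATCH
  Compare pos 1 ('m') with pos 5 ('j'): MISMATCH
  Compare pos 2 ('n') with pos 4 ('m'): MISMATCH
Result: not a palindrome

0


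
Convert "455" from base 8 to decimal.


Input: "455" in base 8
Positional expansion:
  Digit '4' (value 4) x 8^2 = 256
  Digit '5' (value 5) x 8^1 = 40
  Digit '5' (value 5) x 8^0 = 5
Sum = 301

301


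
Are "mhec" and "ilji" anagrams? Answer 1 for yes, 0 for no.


Strings: "mhec", "ilji"
Sorted first:  cehm
Sorted second: iijl
Differ at position 0: 'c' vs 'i' => not anagrams

0


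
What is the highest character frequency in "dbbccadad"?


Input: dbbccadad
Character counts:
  'a': 2
  'b': 2
  'c': 2
  'd': 3
Maximum frequency: 3

3


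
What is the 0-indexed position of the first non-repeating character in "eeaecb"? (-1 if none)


Input: eeaecb
Character frequencies:
  'a': 1
  'b': 1
  'c': 1
  'e': 3
Scanning left to right for freq == 1:
  Position 0 ('e'): freq=3, skip
  Position 1 ('e'): freq=3, skip
  Position 2 ('a'): unique! => answer = 2

2


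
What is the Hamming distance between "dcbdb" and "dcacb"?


Comparing "dcbdb" and "dcacb" position by position:
  Position 0: 'd' vs 'd' => same
  Position 1: 'c' vs 'c' => same
  Position 2: 'b' vs 'a' => differ
  Position 3: 'd' vs 'c' => differ
  Position 4: 'b' vs 'b' => same
Total differences (Hamming distance): 2

2


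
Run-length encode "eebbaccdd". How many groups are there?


Input: eebbaccdd
Scanning for consecutive runs:
  Group 1: 'e' x 2 (positions 0-1)
  Group 2: 'b' x 2 (positions 2-3)
  Group 3: 'a' x 1 (positions 4-4)
  Group 4: 'c' x 2 (positions 5-6)
  Group 5: 'd' x 2 (positions 7-8)
Total groups: 5

5


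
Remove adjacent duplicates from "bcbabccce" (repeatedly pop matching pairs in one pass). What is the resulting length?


Input: bcbabccce
Stack-based adjacent duplicate removal:
  Read 'b': push. Stack: b
  Read 'c': push. Stack: bc
  Read 'b': push. Stack: bcb
  Read 'a': push. Stack: bcba
  Read 'b': push. Stack: bcbab
  Read 'c': push. Stack: bcbabc
  Read 'c': matches stack top 'c' => pop. Stack: bcbab
  Read 'c': push. Stack: bcbabc
  Read 'e': push. Stack: bcbabce
Final stack: "bcbabce" (length 7)

7


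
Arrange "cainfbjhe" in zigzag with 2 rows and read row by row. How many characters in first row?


Zigzag "cainfbjhe" into 2 rows:
Placing characters:
  'c' => row 0
  'a' => row 1
  'i' => row 0
  'n' => row 1
  'f' => row 0
  'b' => row 1
  'j' => row 0
  'h' => row 1
  'e' => row 0
Rows:
  Row 0: "cifje"
  Row 1: "anbh"
First row length: 5

5


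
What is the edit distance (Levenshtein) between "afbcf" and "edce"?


Computing edit distance: "afbcf" -> "edce"
DP table:
           e    d    c    e
      0    1    2    3    4
  a   1    1    2    3    4
  f   2    2    2    3    4
  b   3    3    3    3    4
  c   4    4    4    3    4
  f   5    5    5    4    4
Edit distance = dp[5][4] = 4

4


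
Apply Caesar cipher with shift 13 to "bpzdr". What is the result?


Caesar cipher: shift "bpzdr" by 13
  'b' (pos 1) + 13 = pos 14 = 'o'
  'p' (pos 15) + 13 = pos 2 = 'c'
  'z' (pos 25) + 13 = pos 12 = 'm'
  'd' (pos 3) + 13 = pos 16 = 'q'
  'r' (pos 17) + 13 = pos 4 = 'e'
Result: ocmqe

ocmqe


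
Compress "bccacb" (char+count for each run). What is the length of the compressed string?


Input: bccacb
Runs:
  'b' x 1 => "b1"
  'c' x 2 => "c2"
  'a' x 1 => "a1"
  'c' x 1 => "c1"
  'b' x 1 => "b1"
Compressed: "b1c2a1c1b1"
Compressed length: 10

10


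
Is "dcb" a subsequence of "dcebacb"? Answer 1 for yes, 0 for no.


Check if "dcb" is a subsequence of "dcebacb"
Greedy scan:
  Position 0 ('d'): matches sub[0] = 'd'
  Position 1 ('c'): matches sub[1] = 'c'
  Position 2 ('e'): no match needed
  Position 3 ('b'): matches sub[2] = 'b'
  Position 4 ('a'): no match needed
  Position 5 ('c'): no match needed
  Position 6 ('b'): no match needed
All 3 characters matched => is a subsequence

1


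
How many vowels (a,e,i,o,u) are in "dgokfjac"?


Input: dgokfjac
Checking each character:
  'd' at position 0: consonant
  'g' at position 1: consonant
  'o' at position 2: vowel (running total: 1)
  'k' at position 3: consonant
  'f' at position 4: consonant
  'j' at position 5: consonant
  'a' at position 6: vowel (running total: 2)
  'c' at position 7: consonant
Total vowels: 2

2


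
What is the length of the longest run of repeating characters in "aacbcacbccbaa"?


Input: "aacbcacbccbaa"
Scanning for longest run:
  Position 1 ('a'): continues run of 'a', length=2
  Position 2 ('c'): new char, reset run to 1
  Position 3 ('b'): new char, reset run to 1
  Position 4 ('c'): new char, reset run to 1
  Position 5 ('a'): new char, reset run to 1
  Position 6 ('c'): new char, reset run to 1
  Position 7 ('b'): new char, reset run to 1
  Position 8 ('c'): new char, reset run to 1
  Position 9 ('c'): continues run of 'c', length=2
  Position 10 ('b'): new char, reset run to 1
  Position 11 ('a'): new char, reset run to 1
  Position 12 ('a'): continues run of 'a', length=2
Longest run: 'a' with length 2

2


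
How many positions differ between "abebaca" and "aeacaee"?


Comparing "abebaca" and "aeacaee" position by position:
  Position 0: 'a' vs 'a' => same
  Position 1: 'b' vs 'e' => DIFFER
  Position 2: 'e' vs 'a' => DIFFER
  Position 3: 'b' vs 'c' => DIFFER
  Position 4: 'a' vs 'a' => same
  Position 5: 'c' vs 'e' => DIFFER
  Position 6: 'a' vs 'e' => DIFFER
Positions that differ: 5

5


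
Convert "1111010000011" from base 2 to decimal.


Input: "1111010000011" in base 2
Positional expansion:
  Digit '1' (value 1) x 2^12 = 4096
  Digit '1' (value 1) x 2^11 = 2048
  Digit '1' (value 1) x 2^10 = 1024
  Digit '1' (value 1) x 2^9 = 512
  Digit '0' (value 0) x 2^8 = 0
  Digit '1' (value 1) x 2^7 = 128
  Digit '0' (value 0) x 2^6 = 0
  Digit '0' (value 0) x 2^5 = 0
  Digit '0' (value 0) x 2^4 = 0
  Digit '0' (value 0) x 2^3 = 0
  Digit '0' (value 0) x 2^2 = 0
  Digit '1' (value 1) x 2^1 = 2
  Digit '1' (value 1) x 2^0 = 1
Sum = 7811

7811


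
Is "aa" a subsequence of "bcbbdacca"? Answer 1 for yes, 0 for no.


Check if "aa" is a subsequence of "bcbbdacca"
Greedy scan:
  Position 0 ('b'): no match needed
  Position 1 ('c'): no match needed
  Position 2 ('b'): no match needed
  Position 3 ('b'): no match needed
  Position 4 ('d'): no match needed
  Position 5 ('a'): matches sub[0] = 'a'
  Position 6 ('c'): no match needed
  Position 7 ('c'): no match needed
  Position 8 ('a'): matches sub[1] = 'a'
All 2 characters matched => is a subsequence

1


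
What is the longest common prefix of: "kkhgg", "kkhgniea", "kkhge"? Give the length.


Words: kkhgg, kkhgniea, kkhge
  Position 0: all 'k' => match
  Position 1: all 'k' => match
  Position 2: all 'h' => match
  Position 3: all 'g' => match
  Position 4: ('g', 'n', 'e') => mismatch, stop
LCP = "kkhg" (length 4)

4


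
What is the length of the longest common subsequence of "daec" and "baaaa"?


LCS of "daec" and "baaaa"
DP table:
           b    a    a    a    a
      0    0    0    0    0    0
  d   0    0    0    0    0    0
  a   0    0    1    1    1    1
  e   0    0    1    1    1    1
  c   0    0    1    1    1    1
LCS length = dp[4][5] = 1

1


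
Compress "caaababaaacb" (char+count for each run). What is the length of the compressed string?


Input: caaababaaacb
Runs:
  'c' x 1 => "c1"
  'a' x 3 => "a3"
  'b' x 1 => "b1"
  'a' x 1 => "a1"
  'b' x 1 => "b1"
  'a' x 3 => "a3"
  'c' x 1 => "c1"
  'b' x 1 => "b1"
Compressed: "c1a3b1a1b1a3c1b1"
Compressed length: 16

16


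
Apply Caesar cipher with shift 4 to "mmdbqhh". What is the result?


Caesar cipher: shift "mmdbqhh" by 4
  'm' (pos 12) + 4 = pos 16 = 'q'
  'm' (pos 12) + 4 = pos 16 = 'q'
  'd' (pos 3) + 4 = pos 7 = 'h'
  'b' (pos 1) + 4 = pos 5 = 'f'
  'q' (pos 16) + 4 = pos 20 = 'u'
  'h' (pos 7) + 4 = pos 11 = 'l'
  'h' (pos 7) + 4 = pos 11 = 'l'
Result: qqhfull

qqhfull


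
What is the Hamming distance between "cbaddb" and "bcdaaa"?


Comparing "cbaddb" and "bcdaaa" position by position:
  Position 0: 'c' vs 'b' => differ
  Position 1: 'b' vs 'c' => differ
  Position 2: 'a' vs 'd' => differ
  Position 3: 'd' vs 'a' => differ
  Position 4: 'd' vs 'a' => differ
  Position 5: 'b' vs 'a' => differ
Total differences (Hamming distance): 6

6


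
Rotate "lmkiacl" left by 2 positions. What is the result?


Input: "lmkiacl", rotate left by 2
First 2 characters: "lm"
Remaining characters: "kiacl"
Concatenate remaining + first: "kiacl" + "lm" = "kiacllm"

kiacllm


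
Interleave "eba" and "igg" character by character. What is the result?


Interleaving "eba" and "igg":
  Position 0: 'e' from first, 'i' from second => "ei"
  Position 1: 'b' from first, 'g' from second => "bg"
  Position 2: 'a' from first, 'g' from second => "ag"
Result: eibgag

eibgag


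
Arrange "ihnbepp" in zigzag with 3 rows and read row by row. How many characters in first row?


Zigzag "ihnbepp" into 3 rows:
Placing characters:
  'i' => row 0
  'h' => row 1
  'n' => row 2
  'b' => row 1
  'e' => row 0
  'p' => row 1
  'p' => row 2
Rows:
  Row 0: "ie"
  Row 1: "hbp"
  Row 2: "np"
First row length: 2

2


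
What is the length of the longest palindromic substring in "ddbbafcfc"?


Input: "ddbbafcfc"
Checking substrings for palindromes:
  [5:8] "fcf" (len 3) => palindrome
  [6:9] "cfc" (len 3) => palindrome
  [0:2] "dd" (len 2) => palindrome
  [2:4] "bb" (len 2) => palindrome
Longest palindromic substring: "fcf" with length 3

3


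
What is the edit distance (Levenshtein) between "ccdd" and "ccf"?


Computing edit distance: "ccdd" -> "ccf"
DP table:
           c    c    f
      0    1    2    3
  c   1    0    1    2
  c   2    1    0    1
  d   3    2    1    1
  d   4    3    2    2
Edit distance = dp[4][3] = 2

2


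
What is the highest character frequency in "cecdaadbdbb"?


Input: cecdaadbdbb
Character counts:
  'a': 2
  'b': 3
  'c': 2
  'd': 3
  'e': 1
Maximum frequency: 3

3


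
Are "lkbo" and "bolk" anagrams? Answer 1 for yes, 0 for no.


Strings: "lkbo", "bolk"
Sorted first:  bklo
Sorted second: bklo
Sorted forms match => anagrams

1


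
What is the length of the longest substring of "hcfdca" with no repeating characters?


Input: "hcfdca"
Sliding window (track last position of each char):
  Position 0 ('h'): window [0,0] length 1 -- new best
  Position 1 ('c'): window [0,1] length 2 -- new best
  Position 2 ('f'): window [0,2] length 3 -- new best
  Position 3 ('d'): window [0,3] length 4 -- new best
  Position 4 ('c'): repeat (last at 1), move window start to 2
  Position 4 ('c'): window [2,4] length 3
  Position 5 ('a'): window [2,5] length 4
Longest substring with no repeats: "hcfd" with length 4

4


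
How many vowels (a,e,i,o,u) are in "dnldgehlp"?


Input: dnldgehlp
Checking each character:
  'd' at position 0: consonant
  'n' at position 1: consonant
  'l' at position 2: consonant
  'd' at position 3: consonant
  'g' at position 4: consonant
  'e' at position 5: vowel (running total: 1)
  'h' at position 6: consonant
  'l' at position 7: consonant
  'p' at position 8: consonant
Total vowels: 1

1


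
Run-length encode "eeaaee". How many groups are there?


Input: eeaaee
Scanning for consecutive runs:
  Group 1: 'e' x 2 (positions 0-1)
  Group 2: 'a' x 2 (positions 2-3)
  Group 3: 'e' x 2 (positions 4-5)
Total groups: 3

3


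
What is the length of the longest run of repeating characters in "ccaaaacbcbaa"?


Input: "ccaaaacbcbaa"
Scanning for longest run:
  Position 1 ('c'): continues run of 'c', length=2
  Position 2 ('a'): new char, reset run to 1
  Position 3 ('a'): continues run of 'a', length=2
  Position 4 ('a'): continues run of 'a', length=3
  Position 5 ('a'): continues run of 'a', length=4
  Position 6 ('c'): new char, reset run to 1
  Position 7 ('b'): new char, reset run to 1
  Position 8 ('c'): new char, reset run to 1
  Position 9 ('b'): new char, reset run to 1
  Position 10 ('a'): new char, reset run to 1
  Position 11 ('a'): continues run of 'a', length=2
Longest run: 'a' with length 4

4


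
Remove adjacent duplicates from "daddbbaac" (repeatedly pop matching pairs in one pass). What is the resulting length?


Input: daddbbaac
Stack-based adjacent duplicate removal:
  Read 'd': push. Stack: d
  Read 'a': push. Stack: da
  Read 'd': push. Stack: dad
  Read 'd': matches stack top 'd' => pop. Stack: da
  Read 'b': push. Stack: dab
  Read 'b': matches stack top 'b' => pop. Stack: da
  Read 'a': matches stack top 'a' => pop. Stack: d
  Read 'a': push. Stack: da
  Read 'c': push. Stack: dac
Final stack: "dac" (length 3)

3


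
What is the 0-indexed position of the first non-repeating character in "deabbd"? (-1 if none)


Input: deabbd
Character frequencies:
  'a': 1
  'b': 2
  'd': 2
  'e': 1
Scanning left to right for freq == 1:
  Position 0 ('d'): freq=2, skip
  Position 1 ('e'): unique! => answer = 1

1


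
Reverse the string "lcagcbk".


Input: lcagcbk
Reading characters right to left:
  Position 6: 'k'
  Position 5: 'b'
  Position 4: 'c'
  Position 3: 'g'
  Position 2: 'a'
  Position 1: 'c'
  Position 0: 'l'
Reversed: kbcgacl

kbcgacl


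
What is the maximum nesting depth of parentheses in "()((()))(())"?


Input: "()((()))(())"
Tracking depth:
  Position 0 '(': depth becomes 1
  Position 1 ')': depth becomes 0
  Position 2 '(': depth becomes 1
  Position 3 '(': depth becomes 2
  Position 4 '(': depth becomes 3
  Position 5 ')': depth becomes 2
  Position 6 ')': depth becomes 1
  Position 7 ')': depth becomes 0
  Position 8 '(': depth becomes 1
  Position 9 '(': depth becomes 2
  Position 10 ')': depth becomes 1
  Position 11 ')': depth becomes 0
Maximum depth reached: 3

3


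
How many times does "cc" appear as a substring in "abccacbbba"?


Searching for "cc" in "abccacbbba"
Scanning each position:
  Position 0: "ab" => no
  Position 1: "bc" => no
  Position 2: "cc" => MATCH
  Position 3: "ca" => no
  Position 4: "ac" => no
  Position 5: "cb" => no
  Position 6: "bb" => no
  Position 7: "bb" => no
  Position 8: "ba" => no
Total occurrences: 1

1


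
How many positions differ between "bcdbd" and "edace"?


Comparing "bcdbd" and "edace" position by position:
  Position 0: 'b' vs 'e' => DIFFER
  Position 1: 'c' vs 'd' => DIFFER
  Position 2: 'd' vs 'a' => DIFFER
  Position 3: 'b' vs 'c' => DIFFER
  Position 4: 'd' vs 'e' => DIFFER
Positions that differ: 5

5


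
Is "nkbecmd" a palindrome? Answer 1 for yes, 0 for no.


Input: nkbecmd
Reversed: dmcebkn
  Compare pos 0 ('n') with pos 6 ('d'): MISMATCH
  Compare pos 1 ('k') with pos 5 ('m'): MISMATCH
  Compare pos 2 ('b') with pos 4 ('c'): MISMATCH
Result: not a palindrome

0


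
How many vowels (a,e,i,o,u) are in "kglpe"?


Input: kglpe
Checking each character:
  'k' at position 0: consonant
  'g' at position 1: consonant
  'l' at position 2: consonant
  'p' at position 3: consonant
  'e' at position 4: vowel (running total: 1)
Total vowels: 1

1
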